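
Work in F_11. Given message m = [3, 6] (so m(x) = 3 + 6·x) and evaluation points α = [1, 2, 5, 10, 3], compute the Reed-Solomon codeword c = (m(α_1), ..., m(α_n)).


c = [9, 4, 0, 8, 10]

Message polynomial: m(x) = 3 + 6·x (mod 11).
For each evaluation point α_i, compute m(α_i) mod 11:
  α_1 = 1: Horner steps 6 → 9, so m(1) = 9.
  α_2 = 2: Horner steps 6 → 4, so m(2) = 4.
  α_3 = 5: Horner steps 6 → 0, so m(5) = 0.
  α_4 = 10: Horner steps 6 → 8, so m(10) = 8.
  α_5 = 3: Horner steps 6 → 10, so m(3) = 10.
Codeword c = [9, 4, 0, 8, 10] ∈ F_11^5.


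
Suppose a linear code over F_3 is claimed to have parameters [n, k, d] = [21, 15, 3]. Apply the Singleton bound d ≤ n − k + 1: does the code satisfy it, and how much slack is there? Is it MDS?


Singleton RHS = n − k + 1 = 7, slack = 4, bound satisfied, not MDS.

Singleton bound: d ≤ n − k + 1.
Here n = 21, k = 15, so n − k + 1 = 7.
Given d = 3, check d ≤ 7: YES.
Slack = (n − k + 1) − d = 4.
The code is NOT MDS (slack = 4 > 0).
Description: the claimed parameters are [21, 15, 3]_3; such a code would be non-MDS.


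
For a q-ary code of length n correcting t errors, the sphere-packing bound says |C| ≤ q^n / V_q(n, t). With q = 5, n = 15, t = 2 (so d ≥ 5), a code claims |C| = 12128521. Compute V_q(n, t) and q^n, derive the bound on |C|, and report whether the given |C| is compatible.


V_q(n, t) = 1741, q^n = 30517578125, Hamming bound = 17528764, |C| = 12128521 ≤ bound (satisfied).

Step 1: Compute V_q(n, t) = Σ_{j=0}^2 C(n, j) (q−1)^j.
  j = 0: C(15,0)·(4)^0 = 1·1 = 1.
  j = 1: C(15,1)·(4)^1 = 15·4 = 60.
  j = 2: C(15,2)·(4)^2 = 105·16 = 1680.
  V_q(n, t) = 1 + 60 + 1680 = 1741.
Step 2: q^n = 5^15 = 30517578125.
Step 3: Hamming bound ⌊q^n / V_q(n,t)⌋ = ⌊30517578125/1741⌋ = 17528764.
Step 4: Compare |C| = 12128521 to 17528764: satisfied.
The claimed |C| lies below the Hamming bound.


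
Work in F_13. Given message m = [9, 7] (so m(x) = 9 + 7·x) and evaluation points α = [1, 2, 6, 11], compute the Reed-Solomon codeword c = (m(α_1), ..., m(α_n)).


c = [3, 10, 12, 8]

Message polynomial: m(x) = 9 + 7·x (mod 13).
For each evaluation point α_i, compute m(α_i) mod 13:
  α_1 = 1: Horner steps 7 → 3, so m(1) = 3.
  α_2 = 2: Horner steps 7 → 10, so m(2) = 10.
  α_3 = 6: Horner steps 7 → 12, so m(6) = 12.
  α_4 = 11: Horner steps 7 → 8, so m(11) = 8.
Codeword c = [3, 10, 12, 8] ∈ F_13^4.


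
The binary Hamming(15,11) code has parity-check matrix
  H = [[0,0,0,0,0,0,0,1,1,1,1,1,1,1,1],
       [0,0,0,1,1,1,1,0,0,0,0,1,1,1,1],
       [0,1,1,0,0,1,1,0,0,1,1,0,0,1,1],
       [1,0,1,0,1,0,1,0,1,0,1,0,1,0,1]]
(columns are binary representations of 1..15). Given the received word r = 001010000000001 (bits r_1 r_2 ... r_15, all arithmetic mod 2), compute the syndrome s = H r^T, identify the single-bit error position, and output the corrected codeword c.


s = (1, 0, 0, 1)^T, error position = 9, corrected codeword c = 001010001000001

Compute s = H r^T mod 2 one row at a time:
  s_1 = 0 + 0 + 0 + 0 + 0 + 0 + 0 + 1 = 1 ≡ 1 (mod 2).
  s_2 = 0 + 1 + 0 + 0 + 0 + 0 + 0 + 1 = 2 ≡ 0 (mod 2).
  s_3 = 0 + 1 + 0 + 0 + 0 + 0 + 0 + 1 = 2 ≡ 0 (mod 2).
  s_4 = 0 + 1 + 1 + 0 + 0 + 0 + 0 + 1 = 3 ≡ 1 (mod 2).
s = (1, 0, 0, 1)^T — this equals column 9 of H (binary 1001), so error is at position 9.
Correct: flip bit 9 of r = 001010000000001 to get c = 001010001000001.


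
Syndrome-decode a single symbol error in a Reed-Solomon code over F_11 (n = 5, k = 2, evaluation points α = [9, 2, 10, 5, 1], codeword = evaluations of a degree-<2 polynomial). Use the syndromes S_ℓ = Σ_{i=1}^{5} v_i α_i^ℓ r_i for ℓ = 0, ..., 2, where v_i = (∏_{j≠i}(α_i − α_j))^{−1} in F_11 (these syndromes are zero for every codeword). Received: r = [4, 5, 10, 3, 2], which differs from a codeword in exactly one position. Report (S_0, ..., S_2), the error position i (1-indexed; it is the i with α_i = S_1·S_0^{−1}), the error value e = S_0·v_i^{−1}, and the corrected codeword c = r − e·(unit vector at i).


S = (10, 1, 10), error at position 3, error magnitude e = 3, c = [4, 5, 7, 3, 2].

Step 1: column multipliers v_i = (∏_{j≠i}(α_i − α_j))^{−1} mod 11.
  i = 1 (α = 9): (9−2)(9−10)(9−5)(9−1) = 7·(−1)·4·8 = −224 ≡ 7, so v_1 = 7^{−1} = 8 (mod 11).
  i = 2 (α = 2): (2−9)(2−10)(2−5)(2−1) = (−7)·(−8)·(−3)·1 = −168 ≡ 8, so v_2 = 8^{−1} = 7 (mod 11).
  i = 3 (α = 10): (10−9)(10−2)(10−5)(10−1) = 1·8·5·9 = 360 ≡ 8, so v_3 = 8^{−1} = 7 (mod 11).
  i = 4 (α = 5): (5−9)(5−2)(5−10)(5−1) = (−4)·3·(−5)·4 = 240 ≡ 9, so v_4 = 9^{−1} = 5 (mod 11).
  i = 5 (α = 1): (1−9)(1−2)(1−10)(1−5) = (−8)·(−1)·(−9)·(−4) = 288 ≡ 2, so v_5 = 2^{−1} = 6 (mod 11).
  v = [8, 7, 7, 5, 6].
Step 2: syndromes of r = [4, 5, 10, 3, 2] (all sums mod 11).
  S_0 = Σ v_i r_i = 8·4 + 7·5 + 7·10 + 5·3 + 6·2 = 164 ≡ 10.
  S_1 = Σ v_i α_i r_i = 8·9·4 + 7·2·5 + 7·10·10 + 5·5·3 + 6·1·2 = 1145 ≡ 1.
  α_i^2 mod 11 = [4, 4, 1, 3, 1].
  S_2 = Σ v_i α_i^2 r_i = 8·4·4 + 7·4·5 + 7·1·10 + 5·3·3 + 6·1·2 = 395 ≡ 10.
  S = (10, 1, 10) ≠ 0, so r is not a codeword (an error is present).
Step 3: locate the error. For a single error e at position i, S_ℓ = v_i·e·α_i^ℓ, so α_err = S_1/S_0.
  S_0^{−1} = 10^{−1} = 10 (mod 11), so α_err = 1·10 = 10 ≡ 10 = α_3. Error position i = 3.
  Consistency check: S_2/S_1 = 10·1 = 10 ≡ 10 = α_err ✓ (single-error assumption holds).
Step 4: error magnitude e = S_0/v_3 = S_0·∏_{j≠3}(α_3 − α_j) = 10·8 = 80 ≡ 3 (mod 11).
Step 5: correct position 3: c_3 = r_3 − e = 10 − 3 ≡ 7 (mod 11). Hence c = [4, 5, 7, 3, 2].
  Check: interpolating c through the α_i gives m(x) = 10 + 3·x (degree < 2) with m(α_i) = c_i for every i, so c is indeed a codeword.


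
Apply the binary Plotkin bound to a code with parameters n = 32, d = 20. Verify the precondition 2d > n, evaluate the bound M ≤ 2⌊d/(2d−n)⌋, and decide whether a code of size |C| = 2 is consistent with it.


Plotkin bound M ≤ 4; given |C| = 2 ≤ bound (satisfied).

Check applicability: 2d = 40, n = 32.
2d − n = 8 > 0, so Plotkin applies.
Compute d/(2d−n) = 20/8 ≈ 2.5000.
⌊d/(2d−n)⌋ = 2.
Plotkin bound: M ≤ 2·2 = 4.
Given |C| = 2, check: satisfied.
This |C| is below the Plotkin bound.


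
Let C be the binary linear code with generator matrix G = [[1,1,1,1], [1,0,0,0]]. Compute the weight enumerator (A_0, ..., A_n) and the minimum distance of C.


Weight distribution: A_0 = 1, A_1 = 1, A_3 = 1, A_4 = 1. Minimum distance d = 1.

Enumerate all 2^2 = 4 messages m ∈ F_2^2.
For each, compute codeword c = mG in F_2^4, then tally its weight.
  m = 00 → c = 0000, weight = 0.
  m = 10 → c = 1111, weight = 4.
  m = 01 → c = 1000, weight = 1.
  m = 11 → c = 0111, weight = 3.
Tally weights:
  weight 0: 1 codewords.
  weight 1: 1 codewords.
  weight 3: 1 codewords.
  weight 4: 1 codewords.
Minimum distance d = smallest w > 0 with A_w > 0 = 1.
Sanity: Σ A_w = 4 = 2^2 = 4 ✓.


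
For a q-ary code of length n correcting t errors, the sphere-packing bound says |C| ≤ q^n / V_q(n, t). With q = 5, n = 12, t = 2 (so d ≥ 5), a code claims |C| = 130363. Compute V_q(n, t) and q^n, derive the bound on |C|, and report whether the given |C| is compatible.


V_q(n, t) = 1105, q^n = 244140625, Hamming bound = 220941, |C| = 130363 ≤ bound (satisfied).

Step 1: Compute V_q(n, t) = Σ_{j=0}^2 C(n, j) (q−1)^j.
  j = 0: C(12,0)·(4)^0 = 1·1 = 1.
  j = 1: C(12,1)·(4)^1 = 12·4 = 48.
  j = 2: C(12,2)·(4)^2 = 66·16 = 1056.
  V_q(n, t) = 1 + 48 + 1056 = 1105.
Step 2: q^n = 5^12 = 244140625.
Step 3: Hamming bound ⌊q^n / V_q(n,t)⌋ = ⌊244140625/1105⌋ = 220941.
Step 4: Compare |C| = 130363 to 220941: satisfied.
The claimed |C| lies below the Hamming bound.


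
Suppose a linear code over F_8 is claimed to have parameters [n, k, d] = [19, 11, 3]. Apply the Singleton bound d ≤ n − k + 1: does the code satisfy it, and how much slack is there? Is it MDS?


Singleton RHS = n − k + 1 = 9, slack = 6, bound satisfied, not MDS.

Singleton bound: d ≤ n − k + 1.
Here n = 19, k = 11, so n − k + 1 = 9.
Given d = 3, check d ≤ 9: YES.
Slack = (n − k + 1) − d = 6.
The code is NOT MDS (slack = 6 > 0).
Description: the claimed parameters are [19, 11, 3]_8; such a code would be non-MDS.


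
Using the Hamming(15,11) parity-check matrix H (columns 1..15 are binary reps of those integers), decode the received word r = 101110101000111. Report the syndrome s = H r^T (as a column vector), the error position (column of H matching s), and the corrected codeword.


s = (0, 0, 0, 1)^T, error position = 1, corrected codeword c = 001110101000111

Compute s = H r^T mod 2 one row at a time:
  s_1 = 0 + 1 + 0 + 0 + 0 + 1 + 1 + 1 = 4 ≡ 0 (mod 2).
  s_2 = 1 + 1 + 0 + 1 + 0 + 1 + 1 + 1 = 6 ≡ 0 (mod 2).
  s_3 = 0 + 1 + 0 + 1 + 0 + 0 + 1 + 1 = 4 ≡ 0 (mod 2).
  s_4 = 1 + 1 + 1 + 1 + 1 + 0 + 1 + 1 = 7 ≡ 1 (mod 2).
s = (0, 0, 0, 1)^T — this equals column 1 of H (binary 0001), so error is at position 1.
Correct: flip bit 1 of r = 101110101000111 to get c = 001110101000111.


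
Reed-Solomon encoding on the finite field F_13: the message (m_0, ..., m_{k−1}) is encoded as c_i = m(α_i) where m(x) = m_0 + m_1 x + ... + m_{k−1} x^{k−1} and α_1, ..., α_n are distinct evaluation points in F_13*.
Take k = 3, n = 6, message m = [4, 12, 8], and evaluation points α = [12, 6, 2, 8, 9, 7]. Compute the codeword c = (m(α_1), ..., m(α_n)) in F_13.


c = [0, 0, 8, 1, 6, 12]

Message polynomial: m(x) = 4 + 12·x + 8·x^2 (mod 13).
For each evaluation point α_i, compute m(α_i) mod 13:
  α_1 = 12: Horner steps 8 → 4 → 0, so m(12) = 0.
  α_2 = 6: Horner steps 8 → 8 → 0, so m(6) = 0.
  α_3 = 2: Horner steps 8 → 2 → 8, so m(2) = 8.
  α_4 = 8: Horner steps 8 → 11 → 1, so m(8) = 1.
  α_5 = 9: Horner steps 8 → 6 → 6, so m(9) = 6.
  α_6 = 7: Horner steps 8 → 3 → 12, so m(7) = 12.
Codeword c = [0, 0, 8, 1, 6, 12] ∈ F_13^6.


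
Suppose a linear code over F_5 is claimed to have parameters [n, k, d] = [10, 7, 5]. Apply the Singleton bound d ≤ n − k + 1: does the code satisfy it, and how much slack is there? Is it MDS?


Singleton RHS = n − k + 1 = 4, slack = -1, bound violated (no such code; not MDS).

Singleton bound: d ≤ n − k + 1.
Here n = 10, k = 7, so n − k + 1 = 4.
Given d = 5, check d ≤ 4: NO.
Slack = (n − k + 1) − d = -1.
The slack is negative: d = 5 exceeds n − k + 1 = 4 by 1, so the Singleton bound is violated and no linear [10, 7, 5]_5 code can exist. In particular it is not MDS (MDS requires d = n − k + 1 exactly).
Description: the claimed parameters are [10, 7, 5]_5; such a code would be impossible (violates the Singleton bound).


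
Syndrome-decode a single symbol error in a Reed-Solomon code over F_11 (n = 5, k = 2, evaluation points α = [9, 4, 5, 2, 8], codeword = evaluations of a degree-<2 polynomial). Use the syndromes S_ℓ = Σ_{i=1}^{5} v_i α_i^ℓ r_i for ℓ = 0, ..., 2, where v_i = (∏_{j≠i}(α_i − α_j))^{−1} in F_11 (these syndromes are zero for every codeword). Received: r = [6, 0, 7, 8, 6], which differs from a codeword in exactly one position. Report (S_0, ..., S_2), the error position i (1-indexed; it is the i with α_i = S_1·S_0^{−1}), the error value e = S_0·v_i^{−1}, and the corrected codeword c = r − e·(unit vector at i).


S = (6, 10, 2), error at position 1, error magnitude e = 4, c = [2, 0, 7, 8, 6].

Step 1: column multipliers v_i = (∏_{j≠i}(α_i − α_j))^{−1} mod 11.
  i = 1 (α = 9): (9−4)(9−5)(9−2)(9−8) = 5·4·7·1 = 140 ≡ 8, so v_1 = 8^{−1} = 7 (mod 11).
  i = 2 (α = 4): (4−9)(4−5)(4−2)(4−8) = (−5)·(−1)·2·(−4) = −40 ≡ 4, so v_2 = 4^{−1} = 3 (mod 11).
  i = 3 (α = 5): (5−9)(5−4)(5−2)(5−8) = (−4)·1·3·(−3) = 36 ≡ 3, so v_3 = 3^{−1} = 4 (mod 11).
  i = 4 (α = 2): (2−9)(2−4)(2−5)(2−8) = (−7)·(−2)·(−3)·(−6) = 252 ≡ 10, so v_4 = 10^{−1} = 10 (mod 11).
  i = 5 (α = 8): (8−9)(8−4)(8−5)(8−2) = (−1)·4·3·6 = −72 ≡ 5, so v_5 = 5^{−1} = 9 (mod 11).
  v = [7, 3, 4, 10, 9].
Step 2: syndromes of r = [6, 0, 7, 8, 6] (all sums mod 11).
  S_0 = Σ v_i r_i = 7·6 + 3·0 + 4·7 + 10·8 + 9·6 = 204 ≡ 6.
  S_1 = Σ v_i α_i r_i = 7·9·6 + 3·4·0 + 4·5·7 + 10·2·8 + 9·8·6 = 1110 ≡ 10.
  α_i^2 mod 11 = [4, 5, 3, 4, 9].
  S_2 = Σ v_i α_i^2 r_i = 7·4·6 + 3·5·0 + 4·3·7 + 10·4·8 + 9·9·6 = 1058 ≡ 2.
  S = (6, 10, 2) ≠ 0, so r is not a codeword (an error is present).
Step 3: locate the error. For a single error e at position i, S_ℓ = v_i·e·α_i^ℓ, so α_err = S_1/S_0.
  S_0^{−1} = 6^{−1} = 2 (mod 11), so α_err = 10·2 = 20 ≡ 9 = α_1. Error position i = 1.
  Consistency check: S_2/S_1 = 2·10 = 20 ≡ 9 = α_err ✓ (single-error assumption holds).
Step 4: error magnitude e = S_0/v_1 = S_0·∏_{j≠1}(α_1 − α_j) = 6·8 = 48 ≡ 4 (mod 11).
Step 5: correct position 1: c_1 = r_1 − e = 6 − 4 ≡ 2 (mod 11). Hence c = [2, 0, 7, 8, 6].
  Check: interpolating c through the α_i gives m(x) = 5 + 7·x (degree < 2) with m(α_i) = c_i for every i, so c is indeed a codeword.


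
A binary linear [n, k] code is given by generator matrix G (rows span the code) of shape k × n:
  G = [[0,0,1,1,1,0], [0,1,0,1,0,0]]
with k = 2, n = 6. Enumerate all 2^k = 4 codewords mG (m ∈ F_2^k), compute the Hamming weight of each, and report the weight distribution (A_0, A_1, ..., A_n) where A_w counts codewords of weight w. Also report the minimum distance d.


Weight distribution: A_0 = 1, A_2 = 1, A_3 = 2. Minimum distance d = 2.

Enumerate all 2^2 = 4 messages m ∈ F_2^2.
For each, compute codeword c = mG in F_2^6, then tally its weight.
  m = 00 → c = 000000, weight = 0.
  m = 10 → c = 001110, weight = 3.
  m = 01 → c = 010100, weight = 2.
  m = 11 → c = 011010, weight = 3.
Tally weights:
  weight 0: 1 codewords.
  weight 2: 1 codewords.
  weight 3: 2 codewords.
Minimum distance d = smallest w > 0 with A_w > 0 = 2.
Sanity: Σ A_w = 4 = 2^2 = 4 ✓.


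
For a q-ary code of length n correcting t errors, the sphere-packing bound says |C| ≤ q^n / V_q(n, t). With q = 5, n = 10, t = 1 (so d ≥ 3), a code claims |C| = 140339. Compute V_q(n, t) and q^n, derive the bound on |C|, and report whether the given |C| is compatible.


V_q(n, t) = 41, q^n = 9765625, Hamming bound = 238185, |C| = 140339 ≤ bound (satisfied).

Step 1: Compute V_q(n, t) = Σ_{j=0}^1 C(n, j) (q−1)^j.
  j = 0: C(10,0)·(4)^0 = 1·1 = 1.
  j = 1: C(10,1)·(4)^1 = 10·4 = 40.
  V_q(n, t) = 1 + 40 = 41.
Step 2: q^n = 5^10 = 9765625.
Step 3: Hamming bound ⌊q^n / V_q(n,t)⌋ = ⌊9765625/41⌋ = 238185.
Step 4: Compare |C| = 140339 to 238185: satisfied.
The claimed |C| lies below the Hamming bound.


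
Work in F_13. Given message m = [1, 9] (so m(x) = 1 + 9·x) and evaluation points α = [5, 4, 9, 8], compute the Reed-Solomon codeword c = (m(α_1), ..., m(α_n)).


c = [7, 11, 4, 8]

Message polynomial: m(x) = 1 + 9·x (mod 13).
For each evaluation point α_i, compute m(α_i) mod 13:
  α_1 = 5: Horner steps 9 → 7, so m(5) = 7.
  α_2 = 4: Horner steps 9 → 11, so m(4) = 11.
  α_3 = 9: Horner steps 9 → 4, so m(9) = 4.
  α_4 = 8: Horner steps 9 → 8, so m(8) = 8.
Codeword c = [7, 11, 4, 8] ∈ F_13^4.


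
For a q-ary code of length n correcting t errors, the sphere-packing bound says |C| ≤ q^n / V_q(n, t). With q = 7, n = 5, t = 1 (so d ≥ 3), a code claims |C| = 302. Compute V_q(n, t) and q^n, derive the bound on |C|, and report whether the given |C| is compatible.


V_q(n, t) = 31, q^n = 16807, Hamming bound = 542, |C| = 302 ≤ bound (satisfied).

Step 1: Compute V_q(n, t) = Σ_{j=0}^1 C(n, j) (q−1)^j.
  j = 0: C(5,0)·(6)^0 = 1·1 = 1.
  j = 1: C(5,1)·(6)^1 = 5·6 = 30.
  V_q(n, t) = 1 + 30 = 31.
Step 2: q^n = 7^5 = 16807.
Step 3: Hamming bound ⌊q^n / V_q(n,t)⌋ = ⌊16807/31⌋ = 542.
Step 4: Compare |C| = 302 to 542: satisfied.
The claimed |C| lies below the Hamming bound.


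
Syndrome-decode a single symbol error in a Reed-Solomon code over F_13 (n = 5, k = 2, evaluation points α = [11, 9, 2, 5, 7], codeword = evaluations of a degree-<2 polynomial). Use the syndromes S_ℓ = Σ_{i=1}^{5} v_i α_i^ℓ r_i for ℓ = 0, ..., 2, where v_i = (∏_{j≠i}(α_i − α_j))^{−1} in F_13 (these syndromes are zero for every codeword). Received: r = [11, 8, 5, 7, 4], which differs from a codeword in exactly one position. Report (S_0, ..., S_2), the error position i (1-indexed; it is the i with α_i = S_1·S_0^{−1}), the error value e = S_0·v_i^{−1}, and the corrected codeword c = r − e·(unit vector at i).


S = (4, 10, 12), error at position 2, error magnitude e = 7, c = [11, 1, 5, 7, 4].

Step 1: column multipliers v_i = (∏_{j≠i}(α_i − α_j))^{−1} mod 13.
  i = 1 (α = 11): (11−9)(11−2)(11−5)(11−7) = 2·9·6·4 = 432 ≡ 3, so v_1 = 3^{−1} = 9 (mod 13).
  i = 2 (α = 9): (9−11)(9−2)(9−5)(9−7) = (−2)·7·4·2 = −112 ≡ 5, so v_2 = 5^{−1} = 8 (mod 13).
  i = 3 (α = 2): (2−11)(2−9)(2−5)(2−7) = (−9)·(−7)·(−3)·(−5) = 945 ≡ 9, so v_3 = 9^{−1} = 3 (mod 13).
  i = 4 (α = 5): (5−11)(5−9)(5−2)(5−7) = (−6)·(−4)·3·(−2) = −144 ≡ 12, so v_4 = 12^{−1} = 12 (mod 13).
  i = 5 (α = 7): (7−11)(7−9)(7−2)(7−5) = (−4)·(−2)·5·2 = 80 ≡ 2, so v_5 = 2^{−1} = 7 (mod 13).
  v = [9, 8, 3, 12, 7].
Step 2: syndromes of r = [11, 8, 5, 7, 4] (all sums mod 13).
  S_0 = Σ v_i r_i = 9·11 + 8·8 + 3·5 + 12·7 + 7·4 = 290 ≡ 4.
  S_1 = Σ v_i α_i r_i = 9·11·11 + 8·9·8 + 3·2·5 + 12·5·7 + 7·7·4 = 2311 ≡ 10.
  α_i^2 mod 13 = [4, 3, 4, 12, 10].
  S_2 = Σ v_i α_i^2 r_i = 9·4·11 + 8·3·8 + 3·4·5 + 12·12·7 + 7·10·4 = 1936 ≡ 12.
  S = (4, 10, 12) ≠ 0, so r is not a codeword (an error is present).
Step 3: locate the error. For a single error e at position i, S_ℓ = v_i·e·α_i^ℓ, so α_err = S_1/S_0.
  S_0^{−1} = 4^{−1} = 10 (mod 13), so α_err = 10·10 = 100 ≡ 9 = α_2. Error position i = 2.
  Consistency check: S_2/S_1 = 12·4 = 48 ≡ 9 = α_err ✓ (single-error assumption holds).
Step 4: error magnitude e = S_0/v_2 = S_0·∏_{j≠2}(α_2 − α_j) = 4·5 = 20 ≡ 7 (mod 13).
Step 5: correct position 2: c_2 = r_2 − e = 8 − 7 ≡ 1 (mod 13). Hence c = [11, 1, 5, 7, 4].
  Check: interpolating c through the α_i gives m(x) = 8 + 5·x (degree < 2) with m(α_i) = c_i for every i, so c is indeed a codeword.


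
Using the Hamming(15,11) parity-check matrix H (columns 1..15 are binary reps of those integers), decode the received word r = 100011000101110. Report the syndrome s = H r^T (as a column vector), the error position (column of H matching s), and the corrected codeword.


s = (0, 1, 1, 1)^T, error position = 7, corrected codeword c = 100011100101110

Compute s = H r^T mod 2 one row at a time:
  s_1 = 0 + 0 + 1 + 0 + 1 + 1 + 1 + 0 = 4 ≡ 0 (mod 2).
  s_2 = 0 + 1 + 1 + 0 + 1 + 1 + 1 + 0 = 5 ≡ 1 (mod 2).
  s_3 = 0 + 0 + 1 + 0 + 1 + 0 + 1 + 0 = 3 ≡ 1 (mod 2).
  s_4 = 1 + 0 + 1 + 0 + 0 + 0 + 1 + 0 = 3 ≡ 1 (mod 2).
s = (0, 1, 1, 1)^T — this equals column 7 of H (binary 0111), so error is at position 7.
Correct: flip bit 7 of r = 100011000101110 to get c = 100011100101110.


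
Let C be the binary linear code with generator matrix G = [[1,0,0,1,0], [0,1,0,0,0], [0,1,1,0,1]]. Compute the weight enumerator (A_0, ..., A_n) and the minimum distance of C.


Weight distribution: A_0 = 1, A_1 = 1, A_2 = 2, A_3 = 2, A_4 = 1, A_5 = 1. Minimum distance d = 1.

Enumerate all 2^3 = 8 messages m ∈ F_2^3.
For each, compute codeword c = mG in F_2^5, then tally its weight.
  m = 000 → c = 00000, weight = 0.
  m = 100 → c = 10010, weight = 2.
  m = 010 → c = 01000, weight = 1.
  m = 110 → c = 11010, weight = 3.
  m = 001 → c = 01101, weight = 3.
  m = 101 → c = 11111, weight = 5.
  m = 011 → c = 00101, weight = 2.
  m = 111 → c = 10111, weight = 4.
Tally weights:
  weight 0: 1 codewords.
  weight 1: 1 codewords.
  weight 2: 2 codewords.
  weight 3: 2 codewords.
  weight 4: 1 codewords.
  weight 5: 1 codewords.
Minimum distance d = smallest w > 0 with A_w > 0 = 1.
Sanity: Σ A_w = 8 = 2^3 = 8 ✓.


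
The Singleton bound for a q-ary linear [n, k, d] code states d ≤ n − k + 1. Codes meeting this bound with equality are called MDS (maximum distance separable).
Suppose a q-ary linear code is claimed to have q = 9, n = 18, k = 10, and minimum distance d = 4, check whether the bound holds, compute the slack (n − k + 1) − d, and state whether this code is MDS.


Singleton RHS = n − k + 1 = 9, slack = 5, bound satisfied, not MDS.

Singleton bound: d ≤ n − k + 1.
Here n = 18, k = 10, so n − k + 1 = 9.
Given d = 4, check d ≤ 9: YES.
Slack = (n − k + 1) − d = 5.
The code is NOT MDS (slack = 5 > 0).
Description: the claimed parameters are [18, 10, 4]_9; such a code would be non-MDS.


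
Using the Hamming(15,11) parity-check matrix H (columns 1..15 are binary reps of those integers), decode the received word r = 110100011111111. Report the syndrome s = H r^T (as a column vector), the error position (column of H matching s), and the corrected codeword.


s = (0, 1, 1, 1)^T, error position = 7, corrected codeword c = 110100111111111

Compute s = H r^T mod 2 one row at a time:
  s_1 = 1 + 1 + 1 + 1 + 1 + 1 + 1 + 1 = 8 ≡ 0 (mod 2).
  s_2 = 1 + 0 + 0 + 0 + 1 + 1 + 1 + 1 = 5 ≡ 1 (mod 2).
  s_3 = 1 + 0 + 0 + 0 + 1 + 1 + 1 + 1 = 5 ≡ 1 (mod 2).
  s_4 = 1 + 0 + 0 + 0 + 1 + 1 + 1 + 1 = 5 ≡ 1 (mod 2).
s = (0, 1, 1, 1)^T — this equals column 7 of H (binary 0111), so error is at position 7.
Correct: flip bit 7 of r = 110100011111111 to get c = 110100111111111.


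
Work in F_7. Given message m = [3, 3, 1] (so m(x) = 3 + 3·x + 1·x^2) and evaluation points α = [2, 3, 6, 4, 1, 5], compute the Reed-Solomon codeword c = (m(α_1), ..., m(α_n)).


c = [6, 0, 1, 3, 0, 1]

Message polynomial: m(x) = 3 + 3·x + 1·x^2 (mod 7).
For each evaluation point α_i, compute m(α_i) mod 7:
  α_1 = 2: Horner steps 1 → 5 → 6, so m(2) = 6.
  α_2 = 3: Horner steps 1 → 6 → 0, so m(3) = 0.
  α_3 = 6: Horner steps 1 → 2 → 1, so m(6) = 1.
  α_4 = 4: Horner steps 1 → 0 → 3, so m(4) = 3.
  α_5 = 1: Horner steps 1 → 4 → 0, so m(1) = 0.
  α_6 = 5: Horner steps 1 → 1 → 1, so m(5) = 1.
Codeword c = [6, 0, 1, 3, 0, 1] ∈ F_7^6.


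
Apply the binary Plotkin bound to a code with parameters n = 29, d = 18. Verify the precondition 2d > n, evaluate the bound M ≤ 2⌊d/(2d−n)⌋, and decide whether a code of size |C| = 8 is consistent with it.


Plotkin bound M ≤ 4; given |C| = 8 > bound (violated).

Check applicability: 2d = 36, n = 29.
2d − n = 7 > 0, so Plotkin applies.
Compute d/(2d−n) = 18/7 ≈ 2.5714.
⌊d/(2d−n)⌋ = 2.
Plotkin bound: M ≤ 2·2 = 4.
Given |C| = 8, check: VIOLATED.
This |C| is above the Plotkin bound, so no binary code with n = 29, d = 18 and 8 codewords exists.


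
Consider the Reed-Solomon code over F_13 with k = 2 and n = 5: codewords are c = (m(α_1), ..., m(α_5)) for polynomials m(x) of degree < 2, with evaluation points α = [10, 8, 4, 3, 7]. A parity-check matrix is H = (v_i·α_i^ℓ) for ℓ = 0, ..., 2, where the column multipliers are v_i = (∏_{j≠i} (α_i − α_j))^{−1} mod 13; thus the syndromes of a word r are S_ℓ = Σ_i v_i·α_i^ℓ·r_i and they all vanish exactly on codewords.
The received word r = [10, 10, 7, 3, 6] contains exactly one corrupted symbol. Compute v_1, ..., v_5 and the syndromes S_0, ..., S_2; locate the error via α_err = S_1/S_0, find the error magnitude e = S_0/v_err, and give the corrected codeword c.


S = (1, 10, 9), error at position 1, error magnitude e = 5, c = [5, 10, 7, 3, 6].

Step 1: column multipliers v_i = (∏_{j≠i}(α_i − α_j))^{−1} mod 13.
  i = 1 (α = 10): (10−8)(10−4)(10−3)(10−7) = 2·6·7·3 = 252 ≡ 5, so v_1 = 5^{−1} = 8 (mod 13).
  i = 2 (α = 8): (8−10)(8−4)(8−3)(8−7) = (−2)·4·5·1 = −40 ≡ 12, so v_2 = 12^{−1} = 12 (mod 13).
  i = 3 (α = 4): (4−10)(4−8)(4−3)(4−7) = (−6)·(−4)·1·(−3) = −72 ≡ 6, so v_3 = 6^{−1} = 11 (mod 13).
  i = 4 (α = 3): (3−10)(3−8)(3−4)(3−7) = (−7)·(−5)·(−1)·(−4) = 140 ≡ 10, so v_4 = 10^{−1} = 4 (mod 13).
  i = 5 (α = 7): (7−10)(7−8)(7−4)(7−3) = (−3)·(−1)·3·4 = 36 ≡ 10, so v_5 = 10^{−1} = 4 (mod 13).
  v = [8, 12, 11, 4, 4].
Step 2: syndromes of r = [10, 10, 7, 3, 6] (all sums mod 13).
  S_0 = Σ v_i r_i = 8·10 + 12·10 + 11·7 + 4·3 + 4·6 = 313 ≡ 1.
  S_1 = Σ v_i α_i r_i = 8·10·10 + 12·8·10 + 11·4·7 + 4·3·3 + 4·7·6 = 2272 ≡ 10.
  α_i^2 mod 13 = [9, 12, 3, 9, 10].
  S_2 = Σ v_i α_i^2 r_i = 8·9·10 + 12·12·10 + 11·3·7 + 4·9·3 + 4·10·6 = 2739 ≡ 9.
  S = (1, 10, 9) ≠ 0, so r is not a codeword (an error is present).
Step 3: locate the error. For a single error e at position i, S_ℓ = v_i·e·α_i^ℓ, so α_err = S_1/S_0.
  S_0^{−1} = 1^{−1} = 1 (mod 13), so α_err = 10·1 = 10 ≡ 10 = α_1. Error position i = 1.
  Consistency check: S_2/S_1 = 9·4 = 36 ≡ 10 = α_err ✓ (single-error assumption holds).
Step 4: error magnitude e = S_0/v_1 = S_0·∏_{j≠1}(α_1 − α_j) = 1·5 = 5 ≡ 5 (mod 13).
Step 5: correct position 1: c_1 = r_1 − e = 10 − 5 ≡ 5 (mod 13). Hence c = [5, 10, 7, 3, 6].
  Check: interpolating c through the α_i gives m(x) = 4 + 4·x (degree < 2) with m(α_i) = c_i for every i, so c is indeed a codeword.


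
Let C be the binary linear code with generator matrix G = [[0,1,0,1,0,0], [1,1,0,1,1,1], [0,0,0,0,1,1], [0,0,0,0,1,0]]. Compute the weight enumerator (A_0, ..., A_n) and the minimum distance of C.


Weight distribution: A_0 = 1, A_1 = 3, A_2 = 4, A_3 = 4, A_4 = 3, A_5 = 1. Minimum distance d = 1.

Enumerate all 2^4 = 16 messages m ∈ F_2^4.
For each, compute codeword c = mG in F_2^6, then tally its weight.
  m = 0000 → c = 000000, weight = 0.
  m = 1000 → c = 010100, weight = 2.
  m = 0100 → c = 110111, weight = 5.
  m = 1100 → c = 100011, weight = 3.
  m = 0010 → c = 000011, weight = 2.
  m = 1010 → c = 010111, weight = 4.
  m = 0110 → c = 110100, weight = 3.
  m = 1110 → c = 100000, weight = 1.
  m = 0001 → c = 000010, weight = 1.
  m = 1001 → c = 010110, weight = 3.
  m = 0101 → c = 110101, weight = 4.
  m = 1101 → c = 100001, weight = 2.
  m = 0011 → c = 000001, weight = 1.
  m = 1011 → c = 010101, weight = 3.
  m = 0111 → c = 110110, weight = 4.
  m = 1111 → c = 100010, weight = 2.
Tally weights:
  weight 0: 1 codewords.
  weight 1: 3 codewords.
  weight 2: 4 codewords.
  weight 3: 4 codewords.
  weight 4: 3 codewords.
  weight 5: 1 codewords.
Minimum distance d = smallest w > 0 with A_w > 0 = 1.
Sanity: Σ A_w = 16 = 2^4 = 16 ✓.


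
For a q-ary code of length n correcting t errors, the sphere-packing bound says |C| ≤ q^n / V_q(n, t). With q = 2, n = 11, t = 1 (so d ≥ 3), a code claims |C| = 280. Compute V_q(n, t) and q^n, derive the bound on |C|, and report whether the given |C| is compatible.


V_q(n, t) = 12, q^n = 2048, Hamming bound = 170, |C| = 280 > bound (violated).

Step 1: Compute V_q(n, t) = Σ_{j=0}^1 C(n, j) (q−1)^j.
  j = 0: C(11,0)·(1)^0 = 1·1 = 1.
  j = 1: C(11,1)·(1)^1 = 11·1 = 11.
  V_q(n, t) = 1 + 11 = 12.
Step 2: q^n = 2^11 = 2048.
Step 3: Hamming bound ⌊q^n / V_q(n,t)⌋ = ⌊2048/12⌋ = 170.
Step 4: Compare |C| = 280 to 170: violated.
The claimed |C| lies above the Hamming bound, so no 2-ary code of length 11 with d ≥ 3 can have 280 codewords.


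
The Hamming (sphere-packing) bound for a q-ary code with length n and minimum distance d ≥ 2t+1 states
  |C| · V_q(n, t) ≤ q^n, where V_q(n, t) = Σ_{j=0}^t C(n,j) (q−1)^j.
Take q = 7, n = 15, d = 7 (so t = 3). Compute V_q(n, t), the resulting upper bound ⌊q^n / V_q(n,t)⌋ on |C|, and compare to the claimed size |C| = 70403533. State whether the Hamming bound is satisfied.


V_q(n, t) = 102151, q^n = 4747561509943, Hamming bound = 46475918, |C| = 70403533 > bound (violated).

Step 1: Compute V_q(n, t) = Σ_{j=0}^3 C(n, j) (q−1)^j.
  j = 0: C(15,0)·(6)^0 = 1·1 = 1.
  j = 1: C(15,1)·(6)^1 = 15·6 = 90.
  j = 2: C(15,2)·(6)^2 = 105·36 = 3780.
  j = 3: C(15,3)·(6)^3 = 455·216 = 98280.
  V_q(n, t) = 1 + 90 + 3780 + 98280 = 102151.
Step 2: q^n = 7^15 = 4747561509943.
Step 3: Hamming bound ⌊q^n / V_q(n,t)⌋ = ⌊4747561509943/102151⌋ = 46475918.
Step 4: Compare |C| = 70403533 to 46475918: violated.
The claimed |C| lies above the Hamming bound, so no 7-ary code of length 15 with d ≥ 7 can have 70403533 codewords.


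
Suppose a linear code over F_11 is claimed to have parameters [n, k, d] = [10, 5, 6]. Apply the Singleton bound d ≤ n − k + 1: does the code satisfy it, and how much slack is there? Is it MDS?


Singleton RHS = n − k + 1 = 6, slack = 0, bound satisfied, MDS.

Singleton bound: d ≤ n − k + 1.
Here n = 10, k = 5, so n − k + 1 = 6.
Given d = 6, check d ≤ 6: YES.
Slack = (n − k + 1) − d = 0.
The code is MDS (slack = 0).
Description: the claimed parameters are [10, 5, 6]_11; such a code would be MDS (meets Singleton bound).


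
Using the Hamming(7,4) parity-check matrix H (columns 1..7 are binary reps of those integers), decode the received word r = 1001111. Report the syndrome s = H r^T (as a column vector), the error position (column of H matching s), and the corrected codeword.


s = (0, 0, 1)^T, error position = 1, corrected codeword c = 0001111

Compute s = H r^T mod 2 one row at a time:
  s_1 = 1 + 1 + 1 + 1 = 4 ≡ 0 (mod 2).
  s_2 = 0 + 0 + 1 + 1 = 2 ≡ 0 (mod 2).
  s_3 = 1 + 0 + 1 + 1 = 3 ≡ 1 (mod 2).
s = (0, 0, 1)^T — this equals column 1 of H (binary 001), so error is at position 1.
Correct: flip bit 1 of r = 1001111 to get c = 0001111.


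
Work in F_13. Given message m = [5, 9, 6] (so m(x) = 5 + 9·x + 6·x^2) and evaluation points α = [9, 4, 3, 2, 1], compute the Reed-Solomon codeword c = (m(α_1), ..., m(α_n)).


c = [0, 7, 8, 8, 7]

Message polynomial: m(x) = 5 + 9·x + 6·x^2 (mod 13).
For each evaluation point α_i, compute m(α_i) mod 13:
  α_1 = 9: Horner steps 6 → 11 → 0, so m(9) = 0.
  α_2 = 4: Horner steps 6 → 7 → 7, so m(4) = 7.
  α_3 = 3: Horner steps 6 → 1 → 8, so m(3) = 8.
  α_4 = 2: Horner steps 6 → 8 → 8, so m(2) = 8.
  α_5 = 1: Horner steps 6 → 2 → 7, so m(1) = 7.
Codeword c = [0, 7, 8, 8, 7] ∈ F_13^5.


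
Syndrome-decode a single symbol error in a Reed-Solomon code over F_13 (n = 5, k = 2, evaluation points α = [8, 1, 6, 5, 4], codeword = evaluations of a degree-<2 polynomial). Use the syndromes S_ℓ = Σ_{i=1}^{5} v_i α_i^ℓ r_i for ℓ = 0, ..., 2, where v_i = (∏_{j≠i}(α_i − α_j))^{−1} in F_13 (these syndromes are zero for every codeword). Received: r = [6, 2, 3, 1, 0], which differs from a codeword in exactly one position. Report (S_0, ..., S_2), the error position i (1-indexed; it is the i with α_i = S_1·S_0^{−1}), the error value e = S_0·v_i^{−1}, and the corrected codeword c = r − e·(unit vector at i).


S = (7, 9, 6), error at position 4, error magnitude e = 6, c = [6, 2, 3, 8, 0].

Step 1: column multipliers v_i = (∏_{j≠i}(α_i − α_j))^{−1} mod 13.
  i = 1 (α = 8): (8−1)(8−6)(8−5)(8−4) = 7·2·3·4 = 168 ≡ 12, so v_1 = 12^{−1} = 12 (mod 13).
  i = 2 (α = 1): (1−8)(1−6)(1−5)(1−4) = (−7)·(−5)·(−4)·(−3) = 420 ≡ 4, so v_2 = 4^{−1} = 10 (mod 13).
  i = 3 (α = 6): (6−8)(6−1)(6−5)(6−4) = (−2)·5·1·2 = −20 ≡ 6, so v_3 = 6^{−1} = 11 (mod 13).
  i = 4 (α = 5): (5−8)(5−1)(5−6)(5−4) = (−3)·4·(−1)·1 = 12 ≡ 12, so v_4 = 12^{−1} = 12 (mod 13).
  i = 5 (α = 4): (4−8)(4−1)(4−6)(4−5) = (−4)·3·(−2)·(−1) = −24 ≡ 2, so v_5 = 2^{−1} = 7 (mod 13).
  v = [12, 10, 11, 12, 7].
Step 2: syndromes of r = [6, 2, 3, 1, 0] (all sums mod 13).
  S_0 = Σ v_i r_i = 12·6 + 10·2 + 11·3 + 12·1 + 7·0 = 137 ≡ 7.
  S_1 = Σ v_i α_i r_i = 12·8·6 + 10·1·2 + 11·6·3 + 12·5·1 + 7·4·0 = 854 ≡ 9.
  α_i^2 mod 13 = [12, 1, 10, 12, 3].
  S_2 = Σ v_i α_i^2 r_i = 12·12·6 + 10·1·2 + 11·10·3 + 12·12·1 + 7·3·0 = 1358 ≡ 6.
  S = (7, 9, 6) ≠ 0, so r is not a codeword (an error is present).
Step 3: locate the error. For a single error e at position i, S_ℓ = v_i·e·α_i^ℓ, so α_err = S_1/S_0.
  S_0^{−1} = 7^{−1} = 2 (mod 13), so α_err = 9·2 = 18 ≡ 5 = α_4. Error position i = 4.
  Consistency check: S_2/S_1 = 6·3 = 18 ≡ 5 = α_err ✓ (single-error assumption holds).
Step 4: error magnitude e = S_0/v_4 = S_0·∏_{j≠4}(α_4 − α_j) = 7·12 = 84 ≡ 6 (mod 13).
Step 5: correct position 4: c_4 = r_4 − e = 1 − 6 ≡ 8 (mod 13). Hence c = [6, 2, 3, 8, 0].
  Check: interpolating c through the α_i gives m(x) = 7 + 8·x (degree < 2) with m(α_i) = c_i for every i, so c is indeed a codeword.


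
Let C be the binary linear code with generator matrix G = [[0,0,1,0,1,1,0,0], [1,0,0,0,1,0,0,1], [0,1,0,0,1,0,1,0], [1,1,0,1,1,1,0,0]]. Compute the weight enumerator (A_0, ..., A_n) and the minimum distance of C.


Weight distribution: A_0 = 1, A_3 = 3, A_4 = 7, A_5 = 4, A_7 = 1. Minimum distance d = 3.

Enumerate all 2^4 = 16 messages m ∈ F_2^4.
For each, compute codeword c = mG in F_2^8, then tally its weight.
  m = 0000 → c = 00000000, weight = 0.
  m = 1000 → c = 00101100, weight = 3.
  m = 0100 → c = 10001001, weight = 3.
  m = 1100 → c = 10100101, weight = 4.
  m = 0010 → c = 01001010, weight = 3.
  m = 1010 → c = 01100110, weight = 4.
  m = 0110 → c = 11000011, weight = 4.
  m = 1110 → c = 11101111, weight = 7.
  m = 0001 → c = 11011100, weight = 5.
  m = 1001 → c = 11110000, weight = 4.
  m = 0101 → c = 01010101, weight = 4.
  m = 1101 → c = 01111001, weight = 5.
  m = 0011 → c = 10010110, weight = 4.
  m = 1011 → c = 10111010, weight = 5.
  m = 0111 → c = 00011111, weight = 5.
  m = 1111 → c = 00110011, weight = 4.
Tally weights:
  weight 0: 1 codewords.
  weight 3: 3 codewords.
  weight 4: 7 codewords.
  weight 5: 4 codewords.
  weight 7: 1 codewords.
Minimum distance d = smallest w > 0 with A_w > 0 = 3.
Sanity: Σ A_w = 16 = 2^4 = 16 ✓.


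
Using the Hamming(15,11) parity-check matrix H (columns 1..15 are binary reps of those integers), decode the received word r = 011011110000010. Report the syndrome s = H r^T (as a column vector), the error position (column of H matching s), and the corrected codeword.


s = (0, 0, 1, 1)^T, error position = 3, corrected codeword c = 010011110000010

Compute s = H r^T mod 2 one row at a time:
  s_1 = 1 + 0 + 0 + 0 + 0 + 0 + 1 + 0 = 2 ≡ 0 (mod 2).
  s_2 = 0 + 1 + 1 + 1 + 0 + 0 + 1 + 0 = 4 ≡ 0 (mod 2).
  s_3 = 1 + 1 + 1 + 1 + 0 + 0 + 1 + 0 = 5 ≡ 1 (mod 2).
  s_4 = 0 + 1 + 1 + 1 + 0 + 0 + 0 + 0 = 3 ≡ 1 (mod 2).
s = (0, 0, 1, 1)^T — this equals column 3 of H (binary 0011), so error is at position 3.
Correct: flip bit 3 of r = 011011110000010 to get c = 010011110000010.


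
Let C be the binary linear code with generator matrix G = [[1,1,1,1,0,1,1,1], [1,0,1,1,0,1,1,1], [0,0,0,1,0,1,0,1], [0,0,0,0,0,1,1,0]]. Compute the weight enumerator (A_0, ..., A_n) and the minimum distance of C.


Weight distribution: A_0 = 1, A_1 = 1, A_2 = 1, A_3 = 5, A_4 = 5, A_5 = 1, A_6 = 1, A_7 = 1. Minimum distance d = 1.

Enumerate all 2^4 = 16 messages m ∈ F_2^4.
For each, compute codeword c = mG in F_2^8, then tally its weight.
  m = 0000 → c = 00000000, weight = 0.
  m = 1000 → c = 11110111, weight = 7.
  m = 0100 → c = 10110111, weight = 6.
  m = 1100 → c = 01000000, weight = 1.
  m = 0010 → c = 00010101, weight = 3.
  m = 1010 → c = 11100010, weight = 4.
  m = 0110 → c = 10100010, weight = 3.
  m = 1110 → c = 01010101, weight = 4.
  m = 0001 → c = 00000110, weight = 2.
  m = 1001 → c = 11110001, weight = 5.
  m = 0101 → c = 10110001, weight = 4.
  m = 1101 → c = 01000110, weight = 3.
  m = 0011 → c = 00010011, weight = 3.
  m = 1011 → c = 11100100, weight = 4.
  m = 0111 → c = 10100100, weight = 3.
  m = 1111 → c = 01010011, weight = 4.
Tally weights:
  weight 0: 1 codewords.
  weight 1: 1 codewords.
  weight 2: 1 codewords.
  weight 3: 5 codewords.
  weight 4: 5 codewords.
  weight 5: 1 codewords.
  weight 6: 1 codewords.
  weight 7: 1 codewords.
Minimum distance d = smallest w > 0 with A_w > 0 = 1.
Sanity: Σ A_w = 16 = 2^4 = 16 ✓.


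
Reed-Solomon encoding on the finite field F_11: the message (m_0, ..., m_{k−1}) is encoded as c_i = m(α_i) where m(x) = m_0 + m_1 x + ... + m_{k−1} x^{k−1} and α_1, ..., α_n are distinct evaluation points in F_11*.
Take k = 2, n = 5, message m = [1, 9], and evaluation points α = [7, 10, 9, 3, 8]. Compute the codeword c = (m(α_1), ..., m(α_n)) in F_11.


c = [9, 3, 5, 6, 7]

Message polynomial: m(x) = 1 + 9·x (mod 11).
For each evaluation point α_i, compute m(α_i) mod 11:
  α_1 = 7: Horner steps 9 → 9, so m(7) = 9.
  α_2 = 10: Horner steps 9 → 3, so m(10) = 3.
  α_3 = 9: Horner steps 9 → 5, so m(9) = 5.
  α_4 = 3: Horner steps 9 → 6, so m(3) = 6.
  α_5 = 8: Horner steps 9 → 7, so m(8) = 7.
Codeword c = [9, 3, 5, 6, 7] ∈ F_11^5.


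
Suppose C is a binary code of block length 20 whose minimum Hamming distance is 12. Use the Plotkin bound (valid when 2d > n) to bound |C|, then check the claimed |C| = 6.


Plotkin bound M ≤ 6; given |C| = 6 ≤ bound (satisfied).

Check applicability: 2d = 24, n = 20.
2d − n = 4 > 0, so Plotkin applies.
Compute d/(2d−n) = 12/4 ≈ 3.0000.
⌊d/(2d−n)⌋ = 3.
Plotkin bound: M ≤ 2·3 = 6.
Given |C| = 6, check: satisfied.
This |C| is at the Plotkin bound.


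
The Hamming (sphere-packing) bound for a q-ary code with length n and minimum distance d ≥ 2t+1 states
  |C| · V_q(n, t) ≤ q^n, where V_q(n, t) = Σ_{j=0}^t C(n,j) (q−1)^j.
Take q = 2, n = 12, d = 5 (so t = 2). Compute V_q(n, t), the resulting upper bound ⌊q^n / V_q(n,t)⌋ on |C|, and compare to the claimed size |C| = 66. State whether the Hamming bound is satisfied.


V_q(n, t) = 79, q^n = 4096, Hamming bound = 51, |C| = 66 > bound (violated).

Step 1: Compute V_q(n, t) = Σ_{j=0}^2 C(n, j) (q−1)^j.
  j = 0: C(12,0)·(1)^0 = 1·1 = 1.
  j = 1: C(12,1)·(1)^1 = 12·1 = 12.
  j = 2: C(12,2)·(1)^2 = 66·1 = 66.
  V_q(n, t) = 1 + 12 + 66 = 79.
Step 2: q^n = 2^12 = 4096.
Step 3: Hamming bound ⌊q^n / V_q(n,t)⌋ = ⌊4096/79⌋ = 51.
Step 4: Compare |C| = 66 to 51: violated.
The claimed |C| lies above the Hamming bound, so no 2-ary code of length 12 with d ≥ 5 can have 66 codewords.


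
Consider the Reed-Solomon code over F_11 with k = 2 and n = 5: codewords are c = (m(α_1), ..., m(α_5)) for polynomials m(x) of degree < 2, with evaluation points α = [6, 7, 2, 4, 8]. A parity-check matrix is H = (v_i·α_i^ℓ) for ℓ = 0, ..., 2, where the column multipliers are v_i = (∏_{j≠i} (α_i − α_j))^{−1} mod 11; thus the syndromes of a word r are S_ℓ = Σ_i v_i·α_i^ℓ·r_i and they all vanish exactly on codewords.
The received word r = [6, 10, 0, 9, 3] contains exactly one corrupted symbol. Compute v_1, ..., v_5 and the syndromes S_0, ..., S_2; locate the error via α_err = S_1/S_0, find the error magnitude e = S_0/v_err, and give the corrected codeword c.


S = (6, 1, 2), error at position 3, error magnitude e = 10, c = [6, 10, 1, 9, 3].

Step 1: column multipliers v_i = (∏_{j≠i}(α_i − α_j))^{−1} mod 11.
  i = 1 (α = 6): (6−7)(6−2)(6−4)(6−8) = (−1)·4·2·(−2) = 16 ≡ 5, so v_1 = 5^{−1} = 9 (mod 11).
  i = 2 (α = 7): (7−6)(7−2)(7−4)(7−8) = 1·5·3·(−1) = −15 ≡ 7, so v_2 = 7^{−1} = 8 (mod 11).
  i = 3 (α = 2): (2−6)(2−7)(2−4)(2−8) = (−4)·(−5)·(−2)·(−6) = 240 ≡ 9, so v_3 = 9^{−1} = 5 (mod 11).
  i = 4 (α = 4): (4−6)(4−7)(4−2)(4−8) = (−2)·(−3)·2·(−4) = −48 ≡ 7, so v_4 = 7^{−1} = 8 (mod 11).
  i = 5 (α = 8): (8−6)(8−7)(8−2)(8−4) = 2·1·6·4 = 48 ≡ 4, so v_5 = 4^{−1} = 3 (mod 11).
  v = [9, 8, 5, 8, 3].
Step 2: syndromes of r = [6, 10, 0, 9, 3] (all sums mod 11).
  S_0 = Σ v_i r_i = 9·6 + 8·10 + 5·0 + 8·9 + 3·3 = 215 ≡ 6.
  S_1 = Σ v_i α_i r_i = 9·6·6 + 8·7·10 + 5·2·0 + 8·4·9 + 3·8·3 = 1244 ≡ 1.
  α_i^2 mod 11 = [3, 5, 4, 5, 9].
  S_2 = Σ v_i α_i^2 r_i = 9·3·6 + 8·5·10 + 5·4·0 + 8·5·9 + 3·9·3 = 1003 ≡ 2.
  S = (6, 1, 2) ≠ 0, so r is not a codeword (an error is present).
Step 3: locate the error. For a single error e at position i, S_ℓ = v_i·e·α_i^ℓ, so α_err = S_1/S_0.
  S_0^{−1} = 6^{−1} = 2 (mod 11), so α_err = 1·2 = 2 ≡ 2 = α_3. Error position i = 3.
  Consistency check: S_2/S_1 = 2·1 = 2 ≡ 2 = α_err ✓ (single-error assumption holds).
Step 4: error magnitude e = S_0/v_3 = S_0·∏_{j≠3}(α_3 − α_j) = 6·9 = 54 ≡ 10 (mod 11).
Step 5: correct position 3: c_3 = r_3 − e = 0 − 10 ≡ 1 (mod 11). Hence c = [6, 10, 1, 9, 3].
  Check: interpolating c through the α_i gives m(x) = 4 + 4·x (degree < 2) with m(α_i) = c_i for every i, so c is indeed a codeword.
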